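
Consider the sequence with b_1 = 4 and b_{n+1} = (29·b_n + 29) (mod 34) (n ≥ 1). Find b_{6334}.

13

Listing terms: b_1 = 4; b_2 = 9; b_3 = 18; b_4 = 7; b_5 = 28; b_6 = 25; b_7 = 6; b_8 = 33; b_9 = 0; b_{10} = 29; b_{11} = 20; b_{12} = 31; b_{13} = 10; b_{14} = 13; b_{15} = 32; b_{16} = 5; b_{17} = 4.
The sequence repeats with period 16.
(6334 - 1) mod 16 = 13, so b_{6334} = b_{14} = 13.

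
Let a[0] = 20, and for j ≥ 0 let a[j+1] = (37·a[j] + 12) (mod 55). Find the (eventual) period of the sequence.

We have a[0] = 20; a[1] = 37; a[2] = 6; a[3] = 14; a[4] = 35; a[5] = 42; a[6] = 26; a[7] = 39; a[8] = 25; a[9] = 2; a[10] = 31; a[11] = 4; a[12] = 50; a[13] = 47; a[14] = 46; a[15] = 9; a[16] = 15; a[17] = 17; a[18] = 36; a[19] = 24; a[20] = 20.
Since a[20] = a[0] = 20, the sequence is periodic with period 20.

20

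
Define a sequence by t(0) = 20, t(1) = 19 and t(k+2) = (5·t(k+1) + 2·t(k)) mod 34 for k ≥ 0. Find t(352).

3

We have t(0) = 20, t(1) = 19, t(2) = 33, t(3) = 33, t(4) = 27, t(5) = 31, t(6) = 5, t(7) = 19, t(8) = 3, t(9) = 19, t(10) = 33.
Since (t(9), t(10)) = (t(1), t(2)) = (19, 33) (two consecutive terms determine the rest), the sequence is eventually periodic: after a pre-period of length 1 it cycles with period 8.
For k ≥ 1, t(k) depends only on (k - 1) mod 8. (352 - 1) mod 8 = 7, so t(352) = t(8) = 3.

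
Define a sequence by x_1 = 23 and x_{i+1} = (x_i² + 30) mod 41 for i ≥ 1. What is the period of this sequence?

3

Computing terms: x_1 = 23,  x_2 = 26,  x_3 = 9,  x_4 = 29,  x_5 = 10,  x_6 = 7,  x_7 = 38,  x_8 = 39,  x_9 = 34,  x_{10} = 38.
Since x_{10} = x_7 = 38, the sequence is eventually periodic: after a pre-period of length 6 it cycles with period 3.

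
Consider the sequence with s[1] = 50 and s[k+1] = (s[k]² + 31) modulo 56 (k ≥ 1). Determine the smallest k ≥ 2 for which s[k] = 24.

Computing terms: s[1] = 50; s[2] = 11; s[3] = 40; s[4] = 7; s[5] = 24; s[6] = 47; s[7] = 0; s[8] = 31; s[9] = 40.
Since s[9] = s[3] = 40, the sequence is eventually periodic: after a pre-period of length 2 it cycles with period 6.
The value 24 first appears (with k ≥ 2) at s[5].

5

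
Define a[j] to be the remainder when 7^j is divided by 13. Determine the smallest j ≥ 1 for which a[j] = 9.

Listing terms: a[0] = 1, a[1] = 7, a[2] = 10, a[3] = 5, a[4] = 9, a[5] = 11, a[6] = 12, a[7] = 6, a[8] = 3, a[9] = 8, a[10] = 4, a[11] = 2, a[12] = 1.
The sequence repeats with period 12.
The value 9 first appears (with j ≥ 1) at a[4].

4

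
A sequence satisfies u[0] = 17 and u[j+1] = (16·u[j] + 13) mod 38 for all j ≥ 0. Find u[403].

9

We have u[0] = 17, u[1] = 19, u[2] = 13, u[3] = 31, u[4] = 15, u[5] = 25, u[6] = 33, u[7] = 9, u[8] = 5, u[9] = 17.
The sequence repeats with period 9.
(403 - 0) mod 9 = 7, so u[403] = u[7] = 9.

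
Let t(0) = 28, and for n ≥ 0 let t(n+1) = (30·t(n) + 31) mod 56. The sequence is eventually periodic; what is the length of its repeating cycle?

3

We have t(0) = 28; t(1) = 31; t(2) = 9; t(3) = 21; t(4) = 45; t(5) = 37; t(6) = 21.
Since t(6) = t(3) = 21, the sequence is eventually periodic: after a pre-period of length 3 it cycles with period 3.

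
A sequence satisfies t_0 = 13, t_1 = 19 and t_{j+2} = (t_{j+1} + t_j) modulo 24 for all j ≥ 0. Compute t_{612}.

5

Computing terms: t_0 = 13,  t_1 = 19,  t_2 = 8,  t_3 = 3,  t_4 = 11,  t_5 = 14,  t_6 = 1,  t_7 = 15,  t_8 = 16,  t_9 = 7,  t_{10} = 23,  t_{11} = 6,  t_{12} = 5,  t_{13} = 11,  t_{14} = 16,  t_{15} = 3,  t_{16} = 19,  t_{17} = 22,  t_{18} = 17,  t_{19} = 15,  t_{20} = 8,  t_{21} = 23,  t_{22} = 7,  t_{23} = 6,  t_{24} = 13,  t_{25} = 19.
The sequence repeats with period 24.
(612 - 0) mod 24 = 12, so t_{612} = t_{12} = 5.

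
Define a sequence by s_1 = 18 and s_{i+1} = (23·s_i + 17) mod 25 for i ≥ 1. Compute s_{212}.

Listing terms: s_1 = 18, s_2 = 6, s_3 = 5, s_4 = 7, s_5 = 3, s_6 = 11, s_7 = 20, s_8 = 2, s_9 = 13, s_{10} = 16, s_{11} = 10, s_{12} = 22, s_{13} = 23, s_{14} = 21, s_{15} = 0, s_{16} = 17, s_{17} = 8, s_{18} = 1, s_{19} = 15, s_{20} = 12, s_{21} = 18.
Since s_{21} = s_1 = 18, the sequence is periodic with period 20.
So s_{212} = s_{1 + ((212-1) mod 20)} = s_{12} = 22.

22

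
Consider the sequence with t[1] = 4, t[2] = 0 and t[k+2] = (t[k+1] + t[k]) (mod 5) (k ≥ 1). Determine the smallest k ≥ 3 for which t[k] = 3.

5

t[1] = 4, t[2] = 0, t[3] = 4, t[4] = 4, t[5] = 3, t[6] = 2, t[7] = 0, t[8] = 2, t[9] = 2, t[10] = 4, t[11] = 1, t[12] = 0, t[13] = 1, t[14] = 1, t[15] = 2, t[16] = 3, t[17] = 0, t[18] = 3, t[19] = 3, t[20] = 1, t[21] = 4, t[22] = 0.
Since (t[21], t[22]) = (t[1], t[2]) = (4, 0) (two consecutive terms determine the rest), the sequence is periodic with period 20.
The value 3 first appears (with k ≥ 3) at t[5].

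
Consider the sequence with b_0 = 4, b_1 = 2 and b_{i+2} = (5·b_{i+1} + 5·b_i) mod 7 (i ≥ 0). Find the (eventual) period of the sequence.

24

b_0 = 4,  b_1 = 2,  b_2 = 2,  b_3 = 6,  b_4 = 5,  b_5 = 6,  b_6 = 6,  b_7 = 4,  b_8 = 1,  b_9 = 4,  b_{10} = 4,  b_{11} = 5,  b_{12} = 3,  b_{13} = 5,  b_{14} = 5,  b_{15} = 1,  b_{16} = 2,  b_{17} = 1,  b_{18} = 1,  b_{19} = 3,  b_{20} = 6,  b_{21} = 3,  b_{22} = 3,  b_{23} = 2,  b_{24} = 4,  b_{25} = 2.
Since (b_{24}, b_{25}) = (b_0, b_1) = (4, 2) (two consecutive terms determine the rest), the sequence is periodic with period 24.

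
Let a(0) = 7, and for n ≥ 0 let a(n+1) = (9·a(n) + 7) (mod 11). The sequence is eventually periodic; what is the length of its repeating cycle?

Computing terms: a(0) = 7; a(1) = 4; a(2) = 10; a(3) = 9; a(4) = 0; a(5) = 7.
Since a(5) = a(0) = 7, the sequence is periodic with period 5.

5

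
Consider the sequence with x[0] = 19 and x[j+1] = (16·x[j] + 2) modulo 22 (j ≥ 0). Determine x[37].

14

x[0] = 19; x[1] = 20; x[2] = 14; x[3] = 6; x[4] = 10; x[5] = 8; x[6] = 20.
Since x[6] = x[1] = 20, the sequence is eventually periodic: after a pre-period of length 1 it cycles with period 5.
For j ≥ 1, x[j] depends only on (j - 1) mod 5. (37 - 1) mod 5 = 1, so x[37] = x[2] = 14.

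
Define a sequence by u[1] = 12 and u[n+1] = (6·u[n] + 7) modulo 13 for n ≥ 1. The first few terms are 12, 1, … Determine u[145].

12

We have u[1] = 12; u[2] = 1; u[3] = 0; u[4] = 7; u[5] = 10; u[6] = 2; u[7] = 6; u[8] = 4; u[9] = 5; u[10] = 11; u[11] = 8; u[12] = 3; u[13] = 12.
The sequence repeats with period 12.
So u[145] = u[1 + ((145-1) mod 12)] = u[1] = 12.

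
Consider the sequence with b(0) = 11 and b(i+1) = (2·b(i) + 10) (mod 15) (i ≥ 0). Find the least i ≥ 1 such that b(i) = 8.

3

Listing terms: b(0) = 11; b(1) = 2; b(2) = 14; b(3) = 8; b(4) = 11.
Since b(4) = b(0) = 11, the sequence is periodic with period 4.
The value 8 first appears (with i ≥ 1) at b(3).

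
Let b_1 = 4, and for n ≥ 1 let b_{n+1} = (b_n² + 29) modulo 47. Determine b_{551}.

32

We have b_1 = 4, b_2 = 45, b_3 = 33, b_4 = 37, b_5 = 35, b_6 = 32, b_7 = 19, b_8 = 14, b_9 = 37.
Since b_9 = b_4 = 37, the sequence is eventually periodic: after a pre-period of length 3 it cycles with period 5.
For n ≥ 4, b_n depends only on (n - 4) mod 5. (551 - 4) mod 5 = 2, so b_{551} = b_6 = 32.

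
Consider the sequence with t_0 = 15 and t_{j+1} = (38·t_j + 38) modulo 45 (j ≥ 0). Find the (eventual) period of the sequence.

t_0 = 15,  t_1 = 23,  t_2 = 12,  t_3 = 44,  t_4 = 0,  t_5 = 38,  t_6 = 42,  t_7 = 14,  t_8 = 30,  t_9 = 8,  t_{10} = 27,  t_{11} = 29,  t_{12} = 15.
Since t_{12} = t_0 = 15, the sequence is periodic with period 12.

12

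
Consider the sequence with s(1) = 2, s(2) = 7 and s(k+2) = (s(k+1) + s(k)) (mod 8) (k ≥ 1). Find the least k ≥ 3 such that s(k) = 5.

We have s(1) = 2,  s(2) = 7,  s(3) = 1,  s(4) = 0,  s(5) = 1,  s(6) = 1,  s(7) = 2,  s(8) = 3,  s(9) = 5,  s(10) = 0,  s(11) = 5,  s(12) = 5,  s(13) = 2,  s(14) = 7.
The sequence repeats with period 12.
The value 5 first appears (with k ≥ 3) at s(9).

9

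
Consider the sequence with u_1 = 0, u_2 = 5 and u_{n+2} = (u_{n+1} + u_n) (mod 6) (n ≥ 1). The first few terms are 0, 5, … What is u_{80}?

5

Computing terms: u_1 = 0, u_2 = 5, u_3 = 5, u_4 = 4, u_5 = 3, u_6 = 1, u_7 = 4, u_8 = 5, u_9 = 3, u_{10} = 2, u_{11} = 5, u_{12} = 1, u_{13} = 0, u_{14} = 1, u_{15} = 1, u_{16} = 2, u_{17} = 3, u_{18} = 5, u_{19} = 2, u_{20} = 1, u_{21} = 3, u_{22} = 4, u_{23} = 1, u_{24} = 5, u_{25} = 0, u_{26} = 5.
Since (u_{25}, u_{26}) = (u_1, u_2) = (0, 5) (two consecutive terms determine the rest), the sequence is periodic with period 24.
(80 - 1) mod 24 = 7, so u_{80} = u_8 = 5.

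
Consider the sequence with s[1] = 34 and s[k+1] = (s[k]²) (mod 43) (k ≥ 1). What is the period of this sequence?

6

We have s[1] = 34; s[2] = 38; s[3] = 25; s[4] = 23; s[5] = 13; s[6] = 40; s[7] = 9; s[8] = 38.
Since s[8] = s[2] = 38, the sequence is eventually periodic: after a pre-period of length 1 it cycles with period 6.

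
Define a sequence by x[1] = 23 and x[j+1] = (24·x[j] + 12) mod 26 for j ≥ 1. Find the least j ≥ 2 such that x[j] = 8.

4

We have x[1] = 23,  x[2] = 18,  x[3] = 2,  x[4] = 8,  x[5] = 22,  x[6] = 20,  x[7] = 24,  x[8] = 16,  x[9] = 6,  x[10] = 0,  x[11] = 12,  x[12] = 14,  x[13] = 10,  x[14] = 18.
Since x[14] = x[2] = 18, the sequence is eventually periodic: after a pre-period of length 1 it cycles with period 12.
The value 8 first appears (with j ≥ 2) at x[4].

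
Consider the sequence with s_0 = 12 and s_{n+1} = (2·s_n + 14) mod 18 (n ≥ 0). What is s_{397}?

2

s_0 = 12,  s_1 = 2,  s_2 = 0,  s_3 = 14,  s_4 = 6,  s_5 = 8,  s_6 = 12.
Since s_6 = s_0 = 12, the sequence is periodic with period 6.
So s_{397} = s_{0 + ((397-0) mod 6)} = s_1 = 2.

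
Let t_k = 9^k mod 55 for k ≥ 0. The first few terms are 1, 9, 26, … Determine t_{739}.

t_0 = 1,  t_1 = 9,  t_2 = 26,  t_3 = 14,  t_4 = 16,  t_5 = 34,  t_6 = 31,  t_7 = 4,  t_8 = 36,  t_9 = 49,  t_{10} = 1.
The sequence repeats with period 10.
(739 - 0) mod 10 = 9, so t_{739} = t_9 = 49.

49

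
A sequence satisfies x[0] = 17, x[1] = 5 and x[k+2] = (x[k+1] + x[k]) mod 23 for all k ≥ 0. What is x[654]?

Computing terms: x[0] = 17; x[1] = 5; x[2] = 22; x[3] = 4; x[4] = 3; x[5] = 7; x[6] = 10; x[7] = 17; x[8] = 4; x[9] = 21; x[10] = 2; x[11] = 0; x[12] = 2; x[13] = 2; x[14] = 4; x[15] = 6; x[16] = 10; x[17] = 16; x[18] = 3; x[19] = 19; x[20] = 22; x[21] = 18; x[22] = 17; x[23] = 12; x[24] = 6; x[25] = 18; x[26] = 1; x[27] = 19; x[28] = 20; x[29] = 16; x[30] = 13; x[31] = 6; x[32] = 19; x[33] = 2; x[34] = 21; x[35] = 0; x[36] = 21; x[37] = 21; x[38] = 19; x[39] = 17; x[40] = 13; x[41] = 7; x[42] = 20; x[43] = 4; x[44] = 1; x[45] = 5; x[46] = 6; x[47] = 11; x[48] = 17; x[49] = 5.
The sequence repeats with period 48.
So x[654] = x[0 + ((654-0) mod 48)] = x[30] = 13.

13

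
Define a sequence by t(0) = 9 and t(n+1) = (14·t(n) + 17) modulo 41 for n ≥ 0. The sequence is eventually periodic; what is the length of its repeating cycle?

8

Listing terms: t(0) = 9; t(1) = 20; t(2) = 10; t(3) = 34; t(4) = 1; t(5) = 31; t(6) = 0; t(7) = 17; t(8) = 9.
Since t(8) = t(0) = 9, the sequence is periodic with period 8.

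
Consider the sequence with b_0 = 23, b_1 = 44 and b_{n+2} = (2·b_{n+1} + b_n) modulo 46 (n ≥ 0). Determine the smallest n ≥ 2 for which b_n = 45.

4

Listing terms: b_0 = 23,  b_1 = 44,  b_2 = 19,  b_3 = 36,  b_4 = 45,  b_5 = 34,  b_6 = 21,  b_7 = 30,  b_8 = 35,  b_9 = 8,  b_{10} = 5,  b_{11} = 18,  b_{12} = 41,  b_{13} = 8,  b_{14} = 11,  b_{15} = 30,  b_{16} = 25,  b_{17} = 34,  b_{18} = 1,  b_{19} = 36,  b_{20} = 27,  b_{21} = 44,  b_{22} = 23,  b_{23} = 44.
The sequence repeats with period 22.
The value 45 first appears (with n ≥ 2) at b_4.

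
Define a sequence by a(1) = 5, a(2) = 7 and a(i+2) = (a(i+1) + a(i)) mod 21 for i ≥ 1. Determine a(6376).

Listing terms: a(1) = 5,  a(2) = 7,  a(3) = 12,  a(4) = 19,  a(5) = 10,  a(6) = 8,  a(7) = 18,  a(8) = 5,  a(9) = 2,  a(10) = 7,  a(11) = 9,  a(12) = 16,  a(13) = 4,  a(14) = 20,  a(15) = 3,  a(16) = 2,  a(17) = 5,  a(18) = 7.
The sequence repeats with period 16.
So a(6376) = a(1 + ((6376-1) mod 16)) = a(8) = 5.

5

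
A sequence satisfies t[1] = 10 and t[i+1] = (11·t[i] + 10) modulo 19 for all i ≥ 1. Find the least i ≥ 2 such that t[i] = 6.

2

t[1] = 10, t[2] = 6, t[3] = 0, t[4] = 10.
Since t[4] = t[1] = 10, the sequence is periodic with period 3.
The value 6 first appears (with i ≥ 2) at t[2].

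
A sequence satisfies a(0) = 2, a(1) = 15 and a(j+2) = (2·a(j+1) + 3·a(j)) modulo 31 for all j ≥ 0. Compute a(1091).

11

Computing terms: a(0) = 2, a(1) = 15, a(2) = 5, a(3) = 24, a(4) = 1, a(5) = 12, a(6) = 27, a(7) = 28, a(8) = 13, a(9) = 17, a(10) = 11, a(11) = 11, a(12) = 24, a(13) = 19, a(14) = 17, a(15) = 29, a(16) = 16, a(17) = 26, a(18) = 7, a(19) = 30, a(20) = 19, a(21) = 4, a(22) = 3, a(23) = 18, a(24) = 14, a(25) = 20, a(26) = 20, a(27) = 7, a(28) = 12, a(29) = 14, a(30) = 2, a(31) = 15.
The sequence repeats with period 30.
(1091 - 0) mod 30 = 11, so a(1091) = a(11) = 11.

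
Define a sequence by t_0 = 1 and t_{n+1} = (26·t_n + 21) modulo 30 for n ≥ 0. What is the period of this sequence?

Listing terms: t_0 = 1,  t_1 = 17,  t_2 = 13,  t_3 = 29,  t_4 = 25,  t_5 = 11,  t_6 = 7,  t_7 = 23,  t_8 = 19,  t_9 = 5,  t_{10} = 1.
Since t_{10} = t_0 = 1, the sequence is periodic with period 10.

10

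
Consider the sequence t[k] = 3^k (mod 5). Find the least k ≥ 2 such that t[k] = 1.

Computing terms: t[1] = 3; t[2] = 4; t[3] = 2; t[4] = 1; t[5] = 3.
Since t[5] = t[1] = 3, the sequence is periodic with period 4.
The value 1 first appears (with k ≥ 2) at t[4].

4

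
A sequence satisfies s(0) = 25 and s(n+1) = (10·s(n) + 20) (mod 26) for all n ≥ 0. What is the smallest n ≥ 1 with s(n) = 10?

1

We have s(0) = 25; s(1) = 10; s(2) = 16; s(3) = 24; s(4) = 0; s(5) = 20; s(6) = 12; s(7) = 10.
Since s(7) = s(1) = 10, the sequence is eventually periodic: after a pre-period of length 1 it cycles with period 6.
The value 10 first appears (with n ≥ 1) at s(1).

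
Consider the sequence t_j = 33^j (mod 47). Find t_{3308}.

Listing terms: t_0 = 1, t_1 = 33, t_2 = 8, t_3 = 29, t_4 = 17, t_5 = 44, t_6 = 42, t_7 = 23, t_8 = 7, t_9 = 43, t_{10} = 9, t_{11} = 15, t_{12} = 25, t_{13} = 26, t_{14} = 12, t_{15} = 20, t_{16} = 2, t_{17} = 19, t_{18} = 16, t_{19} = 11, t_{20} = 34, t_{21} = 41, t_{22} = 37, t_{23} = 46, t_{24} = 14, t_{25} = 39, t_{26} = 18, t_{27} = 30, t_{28} = 3, t_{29} = 5, t_{30} = 24, t_{31} = 40, t_{32} = 4, t_{33} = 38, t_{34} = 32, t_{35} = 22, t_{36} = 21, t_{37} = 35, t_{38} = 27, t_{39} = 45, t_{40} = 28, t_{41} = 31, t_{42} = 36, t_{43} = 13, t_{44} = 6, t_{45} = 10, t_{46} = 1.
Since t_{46} = t_0 = 1, the sequence is periodic with period 46.
So t_{3308} = t_{0 + ((3308-0) mod 46)} = t_{42} = 36.

36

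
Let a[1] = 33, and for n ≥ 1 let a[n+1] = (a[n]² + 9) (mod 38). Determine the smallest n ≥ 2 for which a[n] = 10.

We have a[1] = 33,  a[2] = 34,  a[3] = 25,  a[4] = 26,  a[5] = 1,  a[6] = 10,  a[7] = 33.
Since a[7] = a[1] = 33, the sequence is periodic with period 6.
The value 10 first appears (with n ≥ 2) at a[6].

6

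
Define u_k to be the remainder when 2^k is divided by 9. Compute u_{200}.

4

We have u_1 = 2,  u_2 = 4,  u_3 = 8,  u_4 = 7,  u_5 = 5,  u_6 = 1,  u_7 = 2.
Since u_7 = u_1 = 2, the sequence is periodic with period 6.
So u_{200} = u_{1 + ((200-1) mod 6)} = u_2 = 4.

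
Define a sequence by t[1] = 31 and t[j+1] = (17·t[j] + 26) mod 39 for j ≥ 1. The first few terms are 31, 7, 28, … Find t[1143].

28

We have t[1] = 31,  t[2] = 7,  t[3] = 28,  t[4] = 34,  t[5] = 19,  t[6] = 37,  t[7] = 31.
The sequence repeats with period 6.
(1143 - 1) mod 6 = 2, so t[1143] = t[3] = 28.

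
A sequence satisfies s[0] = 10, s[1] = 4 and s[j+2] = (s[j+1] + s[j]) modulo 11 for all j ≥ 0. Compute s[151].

s[0] = 10, s[1] = 4, s[2] = 3, s[3] = 7, s[4] = 10, s[5] = 6, s[6] = 5, s[7] = 0, s[8] = 5, s[9] = 5, s[10] = 10, s[11] = 4.
Since (s[10], s[11]) = (s[0], s[1]) = (10, 4) (two consecutive terms determine the rest), the sequence is periodic with period 10.
(151 - 0) mod 10 = 1, so s[151] = s[1] = 4.

4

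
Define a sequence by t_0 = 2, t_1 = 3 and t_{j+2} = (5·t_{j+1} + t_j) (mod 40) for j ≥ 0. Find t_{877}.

We have t_0 = 2; t_1 = 3; t_2 = 17; t_3 = 8; t_4 = 17; t_5 = 13; t_6 = 2; t_7 = 23; t_8 = 37; t_9 = 8; t_{10} = 37; t_{11} = 33; t_{12} = 2; t_{13} = 3.
The sequence repeats with period 12.
(877 - 0) mod 12 = 1, so t_{877} = t_1 = 3.

3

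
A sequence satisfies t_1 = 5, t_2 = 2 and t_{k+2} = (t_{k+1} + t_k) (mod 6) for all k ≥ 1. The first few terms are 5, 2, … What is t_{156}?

3

We have t_1 = 5; t_2 = 2; t_3 = 1; t_4 = 3; t_5 = 4; t_6 = 1; t_7 = 5; t_8 = 0; t_9 = 5; t_{10} = 5; t_{11} = 4; t_{12} = 3; t_{13} = 1; t_{14} = 4; t_{15} = 5; t_{16} = 3; t_{17} = 2; t_{18} = 5; t_{19} = 1; t_{20} = 0; t_{21} = 1; t_{22} = 1; t_{23} = 2; t_{24} = 3; t_{25} = 5; t_{26} = 2.
Since (t_{25}, t_{26}) = (t_1, t_2) = (5, 2) (two consecutive terms determine the rest), the sequence is periodic with period 24.
(156 - 1) mod 24 = 11, so t_{156} = t_{12} = 3.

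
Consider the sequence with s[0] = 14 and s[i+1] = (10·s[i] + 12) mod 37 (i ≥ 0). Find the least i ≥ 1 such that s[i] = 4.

We have s[0] = 14, s[1] = 4, s[2] = 15, s[3] = 14.
The sequence repeats with period 3.
The value 4 first appears (with i ≥ 1) at s[1].

1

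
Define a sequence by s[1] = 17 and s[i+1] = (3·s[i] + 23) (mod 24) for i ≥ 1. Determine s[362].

2

We have s[1] = 17, s[2] = 2, s[3] = 5, s[4] = 14, s[5] = 17.
The sequence repeats with period 4.
(362 - 1) mod 4 = 1, so s[362] = s[2] = 2.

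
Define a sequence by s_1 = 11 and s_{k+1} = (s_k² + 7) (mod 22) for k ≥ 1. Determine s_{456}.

We have s_1 = 11,  s_2 = 18,  s_3 = 1,  s_4 = 8,  s_5 = 5,  s_6 = 10,  s_7 = 19,  s_8 = 16,  s_9 = 21,  s_{10} = 8.
Since s_{10} = s_4 = 8, the sequence is eventually periodic: after a pre-period of length 3 it cycles with period 6.
For k ≥ 4, s_k depends only on (k - 4) mod 6. (456 - 4) mod 6 = 2, so s_{456} = s_6 = 10.

10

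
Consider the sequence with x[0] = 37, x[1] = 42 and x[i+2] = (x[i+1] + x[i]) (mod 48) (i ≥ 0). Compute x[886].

32

Computing terms: x[0] = 37,  x[1] = 42,  x[2] = 31,  x[3] = 25,  x[4] = 8,  x[5] = 33,  x[6] = 41,  x[7] = 26,  x[8] = 19,  x[9] = 45,  x[10] = 16,  x[11] = 13,  x[12] = 29,  x[13] = 42,  x[14] = 23,  x[15] = 17,  x[16] = 40,  x[17] = 9,  x[18] = 1,  x[19] = 10,  x[20] = 11,  x[21] = 21,  x[22] = 32,  x[23] = 5,  x[24] = 37,  x[25] = 42.
The sequence repeats with period 24.
So x[886] = x[0 + ((886-0) mod 24)] = x[22] = 32.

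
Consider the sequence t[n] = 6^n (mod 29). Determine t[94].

16

We have t[1] = 6,  t[2] = 7,  t[3] = 13,  t[4] = 20,  t[5] = 4,  t[6] = 24,  t[7] = 28,  t[8] = 23,  t[9] = 22,  t[10] = 16,  t[11] = 9,  t[12] = 25,  t[13] = 5,  t[14] = 1,  t[15] = 6.
Since t[15] = t[1] = 6, the sequence is periodic with period 14.
So t[94] = t[1 + ((94-1) mod 14)] = t[10] = 16.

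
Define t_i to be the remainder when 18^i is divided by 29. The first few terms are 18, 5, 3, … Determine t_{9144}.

Computing terms: t_1 = 18, t_2 = 5, t_3 = 3, t_4 = 25, t_5 = 15, t_6 = 9, t_7 = 17, t_8 = 16, t_9 = 27, t_{10} = 22, t_{11} = 19, t_{12} = 23, t_{13} = 8, t_{14} = 28, t_{15} = 11, t_{16} = 24, t_{17} = 26, t_{18} = 4, t_{19} = 14, t_{20} = 20, t_{21} = 12, t_{22} = 13, t_{23} = 2, t_{24} = 7, t_{25} = 10, t_{26} = 6, t_{27} = 21, t_{28} = 1, t_{29} = 18.
Since t_{29} = t_1 = 18, the sequence is periodic with period 28.
So t_{9144} = t_{1 + ((9144-1) mod 28)} = t_{16} = 24.

24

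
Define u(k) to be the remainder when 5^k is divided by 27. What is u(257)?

20

Listing terms: u(0) = 1; u(1) = 5; u(2) = 25; u(3) = 17; u(4) = 4; u(5) = 20; u(6) = 19; u(7) = 14; u(8) = 16; u(9) = 26; u(10) = 22; u(11) = 2; u(12) = 10; u(13) = 23; u(14) = 7; u(15) = 8; u(16) = 13; u(17) = 11; u(18) = 1.
Since u(18) = u(0) = 1, the sequence is periodic with period 18.
(257 - 0) mod 18 = 5, so u(257) = u(5) = 20.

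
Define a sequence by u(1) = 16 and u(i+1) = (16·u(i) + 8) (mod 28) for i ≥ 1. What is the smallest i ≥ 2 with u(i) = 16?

4

Computing terms: u(1) = 16, u(2) = 12, u(3) = 4, u(4) = 16.
Since u(4) = u(1) = 16, the sequence is periodic with period 3.
The value 16 next appears (with i ≥ 2) at u(4).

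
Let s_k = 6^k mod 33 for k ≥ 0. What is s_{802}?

3

Computing terms: s_0 = 1,  s_1 = 6,  s_2 = 3,  s_3 = 18,  s_4 = 9,  s_5 = 21,  s_6 = 27,  s_7 = 30,  s_8 = 15,  s_9 = 24,  s_{10} = 12,  s_{11} = 6.
Since s_{11} = s_1 = 6, the sequence is eventually periodic: after a pre-period of length 1 it cycles with period 10.
For k ≥ 1, s_k depends only on (k - 1) mod 10. (802 - 1) mod 10 = 1, so s_{802} = s_2 = 3.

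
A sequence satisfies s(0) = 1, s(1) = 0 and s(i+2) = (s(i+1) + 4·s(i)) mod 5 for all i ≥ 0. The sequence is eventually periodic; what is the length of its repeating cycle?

6

s(0) = 1,  s(1) = 0,  s(2) = 4,  s(3) = 4,  s(4) = 0,  s(5) = 1,  s(6) = 1,  s(7) = 0.
The sequence repeats with period 6.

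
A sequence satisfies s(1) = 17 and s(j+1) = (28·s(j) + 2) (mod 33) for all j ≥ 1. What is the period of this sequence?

30

We have s(1) = 17,  s(2) = 16,  s(3) = 21,  s(4) = 29,  s(5) = 22,  s(6) = 24,  s(7) = 14,  s(8) = 31,  s(9) = 12,  s(10) = 8,  s(11) = 28,  s(12) = 27,  s(13) = 32,  s(14) = 7,  s(15) = 0,  s(16) = 2,  s(17) = 25,  s(18) = 9,  s(19) = 23,  s(20) = 19,  s(21) = 6,  s(22) = 5,  s(23) = 10,  s(24) = 18,  s(25) = 11,  s(26) = 13,  s(27) = 3,  s(28) = 20,  s(29) = 1,  s(30) = 30,  s(31) = 17.
The sequence repeats with period 30.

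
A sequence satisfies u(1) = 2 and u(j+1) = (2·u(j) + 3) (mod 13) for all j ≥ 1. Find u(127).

u(1) = 2, u(2) = 7, u(3) = 4, u(4) = 11, u(5) = 12, u(6) = 1, u(7) = 5, u(8) = 0, u(9) = 3, u(10) = 9, u(11) = 8, u(12) = 6, u(13) = 2.
Since u(13) = u(1) = 2, the sequence is periodic with period 12.
So u(127) = u(1 + ((127-1) mod 12)) = u(7) = 5.

5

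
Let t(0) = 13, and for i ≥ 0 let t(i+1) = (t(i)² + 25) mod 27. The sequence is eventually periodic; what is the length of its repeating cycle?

3

Computing terms: t(0) = 13,  t(1) = 5,  t(2) = 23,  t(3) = 14,  t(4) = 5.
Since t(4) = t(1) = 5, the sequence is eventually periodic: after a pre-period of length 1 it cycles with period 3.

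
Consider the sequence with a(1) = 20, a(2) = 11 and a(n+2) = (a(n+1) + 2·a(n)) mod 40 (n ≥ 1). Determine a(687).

31

Computing terms: a(1) = 20,  a(2) = 11,  a(3) = 11,  a(4) = 33,  a(5) = 15,  a(6) = 1,  a(7) = 31,  a(8) = 33,  a(9) = 15.
Since (a(8), a(9)) = (a(4), a(5)) = (33, 15) (two consecutive terms determine the rest), the sequence is eventually periodic: after a pre-period of length 3 it cycles with period 4.
For n ≥ 4, a(n) depends only on (n - 4) mod 4. (687 - 4) mod 4 = 3, so a(687) = a(7) = 31.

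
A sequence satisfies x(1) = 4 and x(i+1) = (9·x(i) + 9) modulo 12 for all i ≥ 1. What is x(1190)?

We have x(1) = 4, x(2) = 9, x(3) = 6, x(4) = 3, x(5) = 0, x(6) = 9.
Since x(6) = x(2) = 9, the sequence is eventually periodic: after a pre-period of length 1 it cycles with period 4.
For i ≥ 2, x(i) depends only on (i - 2) mod 4. (1190 - 2) mod 4 = 0, so x(1190) = x(2) = 9.

9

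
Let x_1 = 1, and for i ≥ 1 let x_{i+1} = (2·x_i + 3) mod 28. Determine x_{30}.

We have x_1 = 1,  x_2 = 5,  x_3 = 13,  x_4 = 1.
Since x_4 = x_1 = 1, the sequence is periodic with period 3.
(30 - 1) mod 3 = 2, so x_{30} = x_3 = 13.

13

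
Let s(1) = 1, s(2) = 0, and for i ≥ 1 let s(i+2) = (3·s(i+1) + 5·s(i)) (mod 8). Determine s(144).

Listing terms: s(1) = 1, s(2) = 0, s(3) = 5, s(4) = 7, s(5) = 6, s(6) = 5, s(7) = 5, s(8) = 0, s(9) = 1, s(10) = 3, s(11) = 6, s(12) = 1, s(13) = 1, s(14) = 0.
The sequence repeats with period 12.
(144 - 1) mod 12 = 11, so s(144) = s(12) = 1.

1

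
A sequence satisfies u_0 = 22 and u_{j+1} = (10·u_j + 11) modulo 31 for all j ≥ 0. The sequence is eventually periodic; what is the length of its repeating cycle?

Computing terms: u_0 = 22; u_1 = 14; u_2 = 27; u_3 = 2; u_4 = 0; u_5 = 11; u_6 = 28; u_7 = 12; u_8 = 7; u_9 = 19; u_{10} = 15; u_{11} = 6; u_{12} = 9; u_{13} = 8; u_{14} = 29; u_{15} = 22.
Since u_{15} = u_0 = 22, the sequence is periodic with period 15.

15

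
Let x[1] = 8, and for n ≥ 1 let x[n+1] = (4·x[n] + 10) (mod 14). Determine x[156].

x[1] = 8,  x[2] = 0,  x[3] = 10,  x[4] = 8.
The sequence repeats with period 3.
(156 - 1) mod 3 = 2, so x[156] = x[3] = 10.

10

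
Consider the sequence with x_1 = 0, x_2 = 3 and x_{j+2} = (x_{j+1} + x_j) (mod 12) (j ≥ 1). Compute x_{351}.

3

Computing terms: x_1 = 0,  x_2 = 3,  x_3 = 3,  x_4 = 6,  x_5 = 9,  x_6 = 3,  x_7 = 0,  x_8 = 3.
The sequence repeats with period 6.
(351 - 1) mod 6 = 2, so x_{351} = x_3 = 3.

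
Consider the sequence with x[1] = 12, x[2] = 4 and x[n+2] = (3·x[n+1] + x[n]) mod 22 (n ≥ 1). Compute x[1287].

x[1] = 12,  x[2] = 4,  x[3] = 2,  x[4] = 10,  x[5] = 10,  x[6] = 18,  x[7] = 20,  x[8] = 12,  x[9] = 12,  x[10] = 4.
The sequence repeats with period 8.
So x[1287] = x[1 + ((1287-1) mod 8)] = x[7] = 20.

20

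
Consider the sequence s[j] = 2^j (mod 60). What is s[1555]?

8

Listing terms: s[0] = 1, s[1] = 2, s[2] = 4, s[3] = 8, s[4] = 16, s[5] = 32, s[6] = 4.
Since s[6] = s[2] = 4, the sequence is eventually periodic: after a pre-period of length 2 it cycles with period 4.
For j ≥ 2, s[j] depends only on (j - 2) mod 4. (1555 - 2) mod 4 = 1, so s[1555] = s[3] = 8.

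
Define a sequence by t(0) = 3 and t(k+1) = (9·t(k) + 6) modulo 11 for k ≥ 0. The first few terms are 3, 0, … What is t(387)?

6

t(0) = 3,  t(1) = 0,  t(2) = 6,  t(3) = 5,  t(4) = 7,  t(5) = 3.
The sequence repeats with period 5.
(387 - 0) mod 5 = 2, so t(387) = t(2) = 6.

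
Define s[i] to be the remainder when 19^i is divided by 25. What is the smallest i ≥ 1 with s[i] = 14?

We have s[0] = 1, s[1] = 19, s[2] = 11, s[3] = 9, s[4] = 21, s[5] = 24, s[6] = 6, s[7] = 14, s[8] = 16, s[9] = 4, s[10] = 1.
The sequence repeats with period 10.
The value 14 first appears (with i ≥ 1) at s[7].

7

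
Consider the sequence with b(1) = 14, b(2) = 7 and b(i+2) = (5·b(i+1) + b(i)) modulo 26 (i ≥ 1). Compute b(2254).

8

b(1) = 14; b(2) = 7; b(3) = 23; b(4) = 18; b(5) = 9; b(6) = 11; b(7) = 12; b(8) = 19; b(9) = 3; b(10) = 8; b(11) = 17; b(12) = 15; b(13) = 14; b(14) = 7.
Since (b(13), b(14)) = (b(1), b(2)) = (14, 7) (two consecutive terms determine the rest), the sequence is periodic with period 12.
So b(2254) = b(1 + ((2254-1) mod 12)) = b(10) = 8.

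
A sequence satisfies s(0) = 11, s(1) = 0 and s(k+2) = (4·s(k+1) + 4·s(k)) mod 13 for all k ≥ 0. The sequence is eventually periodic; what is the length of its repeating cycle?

21

Computing terms: s(0) = 11, s(1) = 0, s(2) = 5, s(3) = 7, s(4) = 9, s(5) = 12, s(6) = 6, s(7) = 7, s(8) = 0, s(9) = 2, s(10) = 8, s(11) = 1, s(12) = 10, s(13) = 5, s(14) = 8, s(15) = 0, s(16) = 6, s(17) = 11, s(18) = 3, s(19) = 4, s(20) = 2, s(21) = 11, s(22) = 0.
The sequence repeats with period 21.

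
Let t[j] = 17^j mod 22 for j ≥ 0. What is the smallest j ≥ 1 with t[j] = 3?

2

Computing terms: t[0] = 1,  t[1] = 17,  t[2] = 3,  t[3] = 7,  t[4] = 9,  t[5] = 21,  t[6] = 5,  t[7] = 19,  t[8] = 15,  t[9] = 13,  t[10] = 1.
Since t[10] = t[0] = 1, the sequence is periodic with period 10.
The value 3 first appears (with j ≥ 1) at t[2].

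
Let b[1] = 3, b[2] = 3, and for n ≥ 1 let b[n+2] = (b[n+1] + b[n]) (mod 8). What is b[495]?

6

We have b[1] = 3,  b[2] = 3,  b[3] = 6,  b[4] = 1,  b[5] = 7,  b[6] = 0,  b[7] = 7,  b[8] = 7,  b[9] = 6,  b[10] = 5,  b[11] = 3,  b[12] = 0,  b[13] = 3,  b[14] = 3.
The sequence repeats with period 12.
(495 - 1) mod 12 = 2, so b[495] = b[3] = 6.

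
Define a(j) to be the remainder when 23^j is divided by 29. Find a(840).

a(0) = 1; a(1) = 23; a(2) = 7; a(3) = 16; a(4) = 20; a(5) = 25; a(6) = 24; a(7) = 1.
Since a(7) = a(0) = 1, the sequence is periodic with period 7.
(840 - 0) mod 7 = 0, so a(840) = a(0) = 1.

1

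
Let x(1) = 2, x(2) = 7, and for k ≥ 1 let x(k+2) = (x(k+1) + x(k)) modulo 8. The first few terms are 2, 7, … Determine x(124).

0

Listing terms: x(1) = 2, x(2) = 7, x(3) = 1, x(4) = 0, x(5) = 1, x(6) = 1, x(7) = 2, x(8) = 3, x(9) = 5, x(10) = 0, x(11) = 5, x(12) = 5, x(13) = 2, x(14) = 7.
Since (x(13), x(14)) = (x(1), x(2)) = (2, 7) (two consecutive terms determine the rest), the sequence is periodic with period 12.
(124 - 1) mod 12 = 3, so x(124) = x(4) = 0.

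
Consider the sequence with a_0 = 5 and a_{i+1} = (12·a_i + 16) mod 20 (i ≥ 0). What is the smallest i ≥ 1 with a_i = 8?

Computing terms: a_0 = 5,  a_1 = 16,  a_2 = 8,  a_3 = 12,  a_4 = 0,  a_5 = 16.
Since a_5 = a_1 = 16, the sequence is eventually periodic: after a pre-period of length 1 it cycles with period 4.
The value 8 first appears (with i ≥ 1) at a_2.

2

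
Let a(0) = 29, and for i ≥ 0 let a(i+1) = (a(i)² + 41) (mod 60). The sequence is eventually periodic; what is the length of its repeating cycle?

6

We have a(0) = 29; a(1) = 42; a(2) = 5; a(3) = 6; a(4) = 17; a(5) = 30; a(6) = 41; a(7) = 42.
Since a(7) = a(1) = 42, the sequence is eventually periodic: after a pre-period of length 1 it cycles with period 6.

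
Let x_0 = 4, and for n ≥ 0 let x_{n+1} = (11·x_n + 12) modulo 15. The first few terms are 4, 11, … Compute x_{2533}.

Listing terms: x_0 = 4, x_1 = 11, x_2 = 13, x_3 = 5, x_4 = 7, x_5 = 14, x_6 = 1, x_7 = 8, x_8 = 10, x_9 = 2, x_{10} = 4.
The sequence repeats with period 10.
So x_{2533} = x_{0 + ((2533-0) mod 10)} = x_3 = 5.

5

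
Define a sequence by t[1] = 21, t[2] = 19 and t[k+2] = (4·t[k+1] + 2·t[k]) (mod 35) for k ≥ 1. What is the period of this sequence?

48

We have t[1] = 21, t[2] = 19, t[3] = 13, t[4] = 20, t[5] = 1, t[6] = 9, t[7] = 3, t[8] = 30, t[9] = 21, t[10] = 4, t[11] = 23, t[12] = 30, t[13] = 26, t[14] = 24, t[15] = 8, t[16] = 10, t[17] = 21, t[18] = 34, t[19] = 3, t[20] = 10, t[21] = 11, t[22] = 29, t[23] = 33, t[24] = 15, t[25] = 21, t[26] = 9, t[27] = 8, t[28] = 15, t[29] = 6, t[30] = 19, t[31] = 18, t[32] = 5, t[33] = 21, t[34] = 24, t[35] = 33, t[36] = 5, t[37] = 16, t[38] = 4, t[39] = 13, t[40] = 25, t[41] = 21, t[42] = 29, t[43] = 18, t[44] = 25, t[45] = 31, t[46] = 34, t[47] = 23, t[48] = 20, t[49] = 21, t[50] = 19.
The sequence repeats with period 48.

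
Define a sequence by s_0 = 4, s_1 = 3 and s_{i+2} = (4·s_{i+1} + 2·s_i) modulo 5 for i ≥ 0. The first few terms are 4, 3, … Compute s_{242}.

We have s_0 = 4, s_1 = 3, s_2 = 0, s_3 = 1, s_4 = 4, s_5 = 3.
Since (s_4, s_5) = (s_0, s_1) = (4, 3) (two consecutive terms determine the rest), the sequence is periodic with period 4.
So s_{242} = s_{0 + ((242-0) mod 4)} = s_2 = 0.

0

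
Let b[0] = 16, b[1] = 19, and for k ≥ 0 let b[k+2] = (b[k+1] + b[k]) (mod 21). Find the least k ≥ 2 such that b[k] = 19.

8

We have b[0] = 16,  b[1] = 19,  b[2] = 14,  b[3] = 12,  b[4] = 5,  b[5] = 17,  b[6] = 1,  b[7] = 18,  b[8] = 19,  b[9] = 16,  b[10] = 14,  b[11] = 9,  b[12] = 2,  b[13] = 11,  b[14] = 13,  b[15] = 3,  b[16] = 16,  b[17] = 19.
Since (b[16], b[17]) = (b[0], b[1]) = (16, 19) (two consecutive terms determine the rest), the sequence is periodic with period 16.
The value 19 first appears (with k ≥ 2) at b[8].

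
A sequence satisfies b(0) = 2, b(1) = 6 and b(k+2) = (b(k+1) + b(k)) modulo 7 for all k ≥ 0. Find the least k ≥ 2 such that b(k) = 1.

b(0) = 2,  b(1) = 6,  b(2) = 1,  b(3) = 0,  b(4) = 1,  b(5) = 1,  b(6) = 2,  b(7) = 3,  b(8) = 5,  b(9) = 1,  b(10) = 6,  b(11) = 0,  b(12) = 6,  b(13) = 6,  b(14) = 5,  b(15) = 4,  b(16) = 2,  b(17) = 6.
The sequence repeats with period 16.
The value 1 first appears (with k ≥ 2) at b(2).

2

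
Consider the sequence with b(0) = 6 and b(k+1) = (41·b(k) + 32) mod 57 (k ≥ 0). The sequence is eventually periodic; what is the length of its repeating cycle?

18

Listing terms: b(0) = 6; b(1) = 50; b(2) = 30; b(3) = 8; b(4) = 18; b(5) = 29; b(6) = 24; b(7) = 47; b(8) = 21; b(9) = 38; b(10) = 51; b(11) = 14; b(12) = 36; b(13) = 26; b(14) = 15; b(15) = 20; b(16) = 54; b(17) = 23; b(18) = 6.
The sequence repeats with period 18.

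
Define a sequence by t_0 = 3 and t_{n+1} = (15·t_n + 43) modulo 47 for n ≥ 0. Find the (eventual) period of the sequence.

46

Listing terms: t_0 = 3, t_1 = 41, t_2 = 0, t_3 = 43, t_4 = 30, t_5 = 23, t_6 = 12, t_7 = 35, t_8 = 4, t_9 = 9, t_{10} = 37, t_{11} = 34, t_{12} = 36, t_{13} = 19, t_{14} = 46, t_{15} = 28, t_{16} = 40, t_{17} = 32, t_{18} = 6, t_{19} = 39, t_{20} = 17, t_{21} = 16, t_{22} = 1, t_{23} = 11, t_{24} = 20, t_{25} = 14, t_{26} = 18, t_{27} = 31, t_{28} = 38, t_{29} = 2, t_{30} = 26, t_{31} = 10, t_{32} = 5, t_{33} = 24, t_{34} = 27, t_{35} = 25, t_{36} = 42, t_{37} = 15, t_{38} = 33, t_{39} = 21, t_{40} = 29, t_{41} = 8, t_{42} = 22, t_{43} = 44, t_{44} = 45, t_{45} = 13, t_{46} = 3.
The sequence repeats with period 46.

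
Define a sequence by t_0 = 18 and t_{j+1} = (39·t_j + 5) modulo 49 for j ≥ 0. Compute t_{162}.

11

Computing terms: t_0 = 18; t_1 = 21; t_2 = 40; t_3 = 46; t_4 = 35; t_5 = 47; t_6 = 25; t_7 = 0; t_8 = 5; t_9 = 4; t_{10} = 14; t_{11} = 12; t_{12} = 32; t_{13} = 28; t_{14} = 19; t_{15} = 11; t_{16} = 42; t_{17} = 26; t_{18} = 39; t_{19} = 7; t_{20} = 33; t_{21} = 18.
Since t_{21} = t_0 = 18, the sequence is periodic with period 21.
So t_{162} = t_{0 + ((162-0) mod 21)} = t_{15} = 11.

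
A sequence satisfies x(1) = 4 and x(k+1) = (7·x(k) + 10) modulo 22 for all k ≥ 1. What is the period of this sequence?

10

x(1) = 4, x(2) = 16, x(3) = 12, x(4) = 6, x(5) = 8, x(6) = 0, x(7) = 10, x(8) = 14, x(9) = 20, x(10) = 18, x(11) = 4.
Since x(11) = x(1) = 4, the sequence is periodic with period 10.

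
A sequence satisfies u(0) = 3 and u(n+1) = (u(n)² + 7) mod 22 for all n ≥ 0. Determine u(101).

Computing terms: u(0) = 3; u(1) = 16; u(2) = 21; u(3) = 8; u(4) = 5; u(5) = 10; u(6) = 19; u(7) = 16.
Since u(7) = u(1) = 16, the sequence is eventually periodic: after a pre-period of length 1 it cycles with period 6.
For n ≥ 1, u(n) depends only on (n - 1) mod 6. (101 - 1) mod 6 = 4, so u(101) = u(5) = 10.

10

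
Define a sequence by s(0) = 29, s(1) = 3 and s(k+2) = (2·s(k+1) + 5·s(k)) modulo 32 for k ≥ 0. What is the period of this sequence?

16

s(0) = 29, s(1) = 3, s(2) = 23, s(3) = 29, s(4) = 13, s(5) = 11, s(6) = 23, s(7) = 5, s(8) = 29, s(9) = 19, s(10) = 23, s(11) = 13, s(12) = 13, s(13) = 27, s(14) = 23, s(15) = 21, s(16) = 29, s(17) = 3.
The sequence repeats with period 16.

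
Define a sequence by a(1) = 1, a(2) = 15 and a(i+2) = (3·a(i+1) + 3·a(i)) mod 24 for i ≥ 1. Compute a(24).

12

a(1) = 1, a(2) = 15, a(3) = 0, a(4) = 21, a(5) = 15, a(6) = 12, a(7) = 9, a(8) = 15, a(9) = 0.
Since (a(8), a(9)) = (a(2), a(3)) = (15, 0) (two consecutive terms determine the rest), the sequence is eventually periodic: after a pre-period of length 1 it cycles with period 6.
For i ≥ 2, a(i) depends only on (i - 2) mod 6. (24 - 2) mod 6 = 4, so a(24) = a(6) = 12.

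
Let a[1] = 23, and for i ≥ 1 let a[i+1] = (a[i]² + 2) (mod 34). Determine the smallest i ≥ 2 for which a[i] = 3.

4

Computing terms: a[1] = 23, a[2] = 21, a[3] = 1, a[4] = 3, a[5] = 11, a[6] = 21.
Since a[6] = a[2] = 21, the sequence is eventually periodic: after a pre-period of length 1 it cycles with period 4.
The value 3 first appears (with i ≥ 2) at a[4].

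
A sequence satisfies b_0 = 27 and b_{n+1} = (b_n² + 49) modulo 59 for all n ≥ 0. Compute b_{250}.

47

Computing terms: b_0 = 27; b_1 = 11; b_2 = 52; b_3 = 39; b_4 = 36; b_5 = 47; b_6 = 16; b_7 = 10; b_8 = 31; b_9 = 7; b_{10} = 39.
Since b_{10} = b_3 = 39, the sequence is eventually periodic: after a pre-period of length 3 it cycles with period 7.
For n ≥ 3, b_n depends only on (n - 3) mod 7. (250 - 3) mod 7 = 2, so b_{250} = b_5 = 47.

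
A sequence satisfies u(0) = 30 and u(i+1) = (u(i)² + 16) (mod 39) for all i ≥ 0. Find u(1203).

29

Listing terms: u(0) = 30,  u(1) = 19,  u(2) = 26,  u(3) = 29,  u(4) = 38,  u(5) = 17,  u(6) = 32,  u(7) = 26.
Since u(7) = u(2) = 26, the sequence is eventually periodic: after a pre-period of length 2 it cycles with period 5.
For i ≥ 2, u(i) depends only on (i - 2) mod 5. (1203 - 2) mod 5 = 1, so u(1203) = u(3) = 29.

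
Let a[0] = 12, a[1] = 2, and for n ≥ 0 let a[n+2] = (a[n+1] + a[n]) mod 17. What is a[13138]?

a[0] = 12, a[1] = 2, a[2] = 14, a[3] = 16, a[4] = 13, a[5] = 12, a[6] = 8, a[7] = 3, a[8] = 11, a[9] = 14, a[10] = 8, a[11] = 5, a[12] = 13, a[13] = 1, a[14] = 14, a[15] = 15, a[16] = 12, a[17] = 10, a[18] = 5, a[19] = 15, a[20] = 3, a[21] = 1, a[22] = 4, a[23] = 5, a[24] = 9, a[25] = 14, a[26] = 6, a[27] = 3, a[28] = 9, a[29] = 12, a[30] = 4, a[31] = 16, a[32] = 3, a[33] = 2, a[34] = 5, a[35] = 7, a[36] = 12, a[37] = 2.
Since (a[36], a[37]) = (a[0], a[1]) = (12, 2) (two consecutive terms determine the rest), the sequence is periodic with period 36.
(13138 - 0) mod 36 = 34, so a[13138] = a[34] = 5.

5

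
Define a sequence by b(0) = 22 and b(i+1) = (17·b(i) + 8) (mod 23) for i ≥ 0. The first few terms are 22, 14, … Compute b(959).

b(0) = 22; b(1) = 14; b(2) = 16; b(3) = 4; b(4) = 7; b(5) = 12; b(6) = 5; b(7) = 1; b(8) = 2; b(9) = 19; b(10) = 9; b(11) = 0; b(12) = 8; b(13) = 6; b(14) = 18; b(15) = 15; b(16) = 10; b(17) = 17; b(18) = 21; b(19) = 20; b(20) = 3; b(21) = 13; b(22) = 22.
Since b(22) = b(0) = 22, the sequence is periodic with period 22.
(959 - 0) mod 22 = 13, so b(959) = b(13) = 6.

6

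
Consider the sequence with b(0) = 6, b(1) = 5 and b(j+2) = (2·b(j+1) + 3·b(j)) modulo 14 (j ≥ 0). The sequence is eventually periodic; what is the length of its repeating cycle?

6

We have b(0) = 6, b(1) = 5, b(2) = 0, b(3) = 1, b(4) = 2, b(5) = 7, b(6) = 6, b(7) = 5.
Since (b(6), b(7)) = (b(0), b(1)) = (6, 5) (two consecutive terms determine the rest), the sequence is periodic with period 6.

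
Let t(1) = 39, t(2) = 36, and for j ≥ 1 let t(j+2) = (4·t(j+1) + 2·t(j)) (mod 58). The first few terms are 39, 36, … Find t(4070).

Computing terms: t(1) = 39,  t(2) = 36,  t(3) = 48,  t(4) = 32,  t(5) = 50,  t(6) = 32,  t(7) = 54,  t(8) = 48,  t(9) = 10,  t(10) = 20,  t(11) = 42,  t(12) = 34,  t(13) = 46,  t(14) = 20,  t(15) = 56,  t(16) = 32,  t(17) = 8,  t(18) = 38,  t(19) = 52,  t(20) = 52,  t(21) = 22,  t(22) = 18,  t(23) = 0,  t(24) = 36,  t(25) = 28,  t(26) = 10,  t(27) = 38,  t(28) = 56,  t(29) = 10,  t(30) = 36,  t(31) = 48.
Since (t(30), t(31)) = (t(2), t(3)) = (36, 48) (two consecutive terms determine the rest), the sequence is eventually periodic: after a pre-period of length 1 it cycles with period 28.
For j ≥ 2, t(j) depends only on (j - 2) mod 28. (4070 - 2) mod 28 = 8, so t(4070) = t(10) = 20.

20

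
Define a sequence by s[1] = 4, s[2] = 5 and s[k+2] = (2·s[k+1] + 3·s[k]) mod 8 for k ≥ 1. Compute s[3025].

4

Listing terms: s[1] = 4, s[2] = 5, s[3] = 6, s[4] = 3, s[5] = 0, s[6] = 1, s[7] = 2, s[8] = 7, s[9] = 4, s[10] = 5.
Since (s[9], s[10]) = (s[1], s[2]) = (4, 5) (two consecutive terms determine the rest), the sequence is periodic with period 8.
So s[3025] = s[1 + ((3025-1) mod 8)] = s[1] = 4.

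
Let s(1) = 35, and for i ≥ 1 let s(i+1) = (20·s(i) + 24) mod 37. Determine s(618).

3

Listing terms: s(1) = 35,  s(2) = 21,  s(3) = 0,  s(4) = 24,  s(5) = 23,  s(6) = 3,  s(7) = 10,  s(8) = 2,  s(9) = 27,  s(10) = 9,  s(11) = 19,  s(12) = 34,  s(13) = 1,  s(14) = 7,  s(15) = 16,  s(16) = 11,  s(17) = 22,  s(18) = 20,  s(19) = 17,  s(20) = 31,  s(21) = 15,  s(22) = 28,  s(23) = 29,  s(24) = 12,  s(25) = 5,  s(26) = 13,  s(27) = 25,  s(28) = 6,  s(29) = 33,  s(30) = 18,  s(31) = 14,  s(32) = 8,  s(33) = 36,  s(34) = 4,  s(35) = 30,  s(36) = 32,  s(37) = 35.
The sequence repeats with period 36.
So s(618) = s(1 + ((618-1) mod 36)) = s(6) = 3.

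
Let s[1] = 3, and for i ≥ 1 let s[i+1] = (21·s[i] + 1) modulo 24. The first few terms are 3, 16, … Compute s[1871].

13

s[1] = 3, s[2] = 16, s[3] = 1, s[4] = 22, s[5] = 7, s[6] = 4, s[7] = 13, s[8] = 10, s[9] = 19, s[10] = 16.
Since s[10] = s[2] = 16, the sequence is eventually periodic: after a pre-period of length 1 it cycles with period 8.
For i ≥ 2, s[i] depends only on (i - 2) mod 8. (1871 - 2) mod 8 = 5, so s[1871] = s[7] = 13.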